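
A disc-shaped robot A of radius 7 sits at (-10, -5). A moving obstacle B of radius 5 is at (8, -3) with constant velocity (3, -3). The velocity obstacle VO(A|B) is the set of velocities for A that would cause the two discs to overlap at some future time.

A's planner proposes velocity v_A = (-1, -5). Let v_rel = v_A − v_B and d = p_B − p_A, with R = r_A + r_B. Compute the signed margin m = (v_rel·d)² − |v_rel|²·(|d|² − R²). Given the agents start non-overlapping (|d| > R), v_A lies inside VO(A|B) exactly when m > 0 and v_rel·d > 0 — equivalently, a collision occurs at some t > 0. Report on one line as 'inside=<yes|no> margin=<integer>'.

d = (18, 2),  |d|² = 328;  R = 7+5 = 12,  c = 328−12² = 184
v_rel = (-4, -2),  |v_rel|² = 20;  v_rel·d = (-4)·(18) + (-2)·(2) = -76
20·t² + 152·t + 184 = 0  ⇒  m = (-76)² − 20·184 = 2096
m = 2096 > 0,  v_rel·d = -76 < 0  ⇒  outside

inside=no margin=2096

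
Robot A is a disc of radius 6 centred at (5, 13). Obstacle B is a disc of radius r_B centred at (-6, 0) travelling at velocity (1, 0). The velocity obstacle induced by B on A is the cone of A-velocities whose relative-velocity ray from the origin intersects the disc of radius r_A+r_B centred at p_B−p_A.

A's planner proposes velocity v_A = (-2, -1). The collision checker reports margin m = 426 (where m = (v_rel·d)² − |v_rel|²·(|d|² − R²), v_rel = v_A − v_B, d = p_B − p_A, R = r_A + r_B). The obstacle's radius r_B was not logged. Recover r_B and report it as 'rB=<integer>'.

m = 426
d = (-11, -13);  v_rel = (-3, -1),  |v_rel|² = 10
v_rel×d = (-3)·(-13) − (-1)·(-11) = 28
since m = R²·10 − 28²:  R² = (784 + 426) / 10 = 121
R = √121 = 11  ⇒  r_B = 11 − 6 = 5

rB=5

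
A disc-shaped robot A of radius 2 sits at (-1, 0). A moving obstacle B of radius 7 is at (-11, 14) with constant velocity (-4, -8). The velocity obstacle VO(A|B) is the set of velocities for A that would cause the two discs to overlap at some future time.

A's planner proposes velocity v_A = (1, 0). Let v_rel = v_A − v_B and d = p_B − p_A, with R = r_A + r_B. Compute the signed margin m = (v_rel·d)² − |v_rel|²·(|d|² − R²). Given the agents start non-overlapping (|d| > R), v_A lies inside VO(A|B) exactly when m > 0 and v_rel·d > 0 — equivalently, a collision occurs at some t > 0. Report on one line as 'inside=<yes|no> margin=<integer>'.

d = (-10, 14),  |d|² = 296;  R = 2+7 = 9,  c = 296−9² = 215
v_rel = (5, 8),  |v_rel|² = 89;  v_rel·d = (5)·(-10) + (8)·(14) = 62
89·t² − 124·t + 215 = 0  ⇒  m = 62² − 89·215 = -15291
m = -15291 < 0,  v_rel·d = 62 > 0  ⇒  outside

inside=no margin=-15291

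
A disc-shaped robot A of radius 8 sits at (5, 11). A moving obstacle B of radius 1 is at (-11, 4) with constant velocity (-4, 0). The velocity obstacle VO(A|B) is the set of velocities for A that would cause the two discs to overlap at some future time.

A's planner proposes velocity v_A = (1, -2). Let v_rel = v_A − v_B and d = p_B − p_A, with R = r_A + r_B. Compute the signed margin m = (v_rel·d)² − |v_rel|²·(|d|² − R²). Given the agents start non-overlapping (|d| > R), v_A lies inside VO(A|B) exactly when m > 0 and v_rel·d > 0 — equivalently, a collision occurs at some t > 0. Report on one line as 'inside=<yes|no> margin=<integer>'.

d = (-16, -7),  |d|² = 305;  R = 8+1 = 9,  c = 305−9² = 224
v_rel = (5, -2),  |v_rel|² = 29;  v_rel·d = (5)·(-16) + (-2)·(-7) = -66
29·t² + 132·t + 224 = 0  ⇒  m = (-66)² − 29·224 = -2140
m = -2140 < 0,  v_rel·d = -66 < 0  ⇒  outside

inside=no margin=-2140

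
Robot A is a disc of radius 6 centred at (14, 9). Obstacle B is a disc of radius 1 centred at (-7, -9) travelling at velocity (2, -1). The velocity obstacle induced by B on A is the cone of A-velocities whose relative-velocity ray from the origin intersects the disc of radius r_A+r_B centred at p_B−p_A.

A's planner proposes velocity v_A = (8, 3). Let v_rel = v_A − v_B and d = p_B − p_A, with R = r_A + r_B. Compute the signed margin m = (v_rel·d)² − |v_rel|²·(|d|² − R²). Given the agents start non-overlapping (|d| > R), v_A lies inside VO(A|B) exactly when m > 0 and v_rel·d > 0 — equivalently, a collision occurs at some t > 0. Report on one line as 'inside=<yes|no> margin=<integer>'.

d = (-21, -18),  |d|² = 765;  R = 6+1 = 7,  c = 765−7² = 716
v_rel = (6, 4),  |v_rel|² = 52;  v_rel·d = (6)·(-21) + (4)·(-18) = -198
52·t² + 396·t + 716 = 0  ⇒  m = (-198)² − 52·716 = 1972
m = 1972 > 0,  v_rel·d = -198 < 0  ⇒  outside

inside=no margin=1972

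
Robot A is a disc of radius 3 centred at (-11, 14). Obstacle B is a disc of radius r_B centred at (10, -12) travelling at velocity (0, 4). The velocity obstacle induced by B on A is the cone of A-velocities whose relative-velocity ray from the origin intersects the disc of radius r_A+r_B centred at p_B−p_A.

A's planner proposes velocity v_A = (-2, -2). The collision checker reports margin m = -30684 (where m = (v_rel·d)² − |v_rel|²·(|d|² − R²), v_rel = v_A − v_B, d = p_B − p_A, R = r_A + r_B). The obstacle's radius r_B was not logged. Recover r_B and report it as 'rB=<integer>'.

m = -30684
d = (21, -26);  v_rel = (-2, -6),  |v_rel|² = 40
v_rel×d = (-2)·(-26) − (-6)·(21) = 178
since m = R²·40 − 178²:  R² = (31684 + -30684) / 40 = 25
R = √25 = 5  ⇒  r_B = 5 − 3 = 2

rB=2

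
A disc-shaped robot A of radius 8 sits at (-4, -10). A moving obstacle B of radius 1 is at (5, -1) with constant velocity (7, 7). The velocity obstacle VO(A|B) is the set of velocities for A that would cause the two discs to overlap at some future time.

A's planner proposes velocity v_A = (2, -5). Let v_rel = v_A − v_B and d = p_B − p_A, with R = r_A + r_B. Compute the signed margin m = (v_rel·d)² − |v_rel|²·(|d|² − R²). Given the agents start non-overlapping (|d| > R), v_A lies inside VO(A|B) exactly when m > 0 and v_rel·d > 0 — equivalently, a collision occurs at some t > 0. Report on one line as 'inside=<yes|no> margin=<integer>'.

d = (9, 9),  |d|² = 162;  R = 8+1 = 9,  c = 162−9² = 81
v_rel = (-5, -12),  |v_rel|² = 169;  v_rel·d = (-5)·(9) + (-12)·(9) = -153
169·t² + 306·t + 81 = 0  ⇒  m = (-153)² − 169·81 = 9720
m = 9720 > 0,  v_rel·d = -153 < 0  ⇒  outside

inside=no margin=9720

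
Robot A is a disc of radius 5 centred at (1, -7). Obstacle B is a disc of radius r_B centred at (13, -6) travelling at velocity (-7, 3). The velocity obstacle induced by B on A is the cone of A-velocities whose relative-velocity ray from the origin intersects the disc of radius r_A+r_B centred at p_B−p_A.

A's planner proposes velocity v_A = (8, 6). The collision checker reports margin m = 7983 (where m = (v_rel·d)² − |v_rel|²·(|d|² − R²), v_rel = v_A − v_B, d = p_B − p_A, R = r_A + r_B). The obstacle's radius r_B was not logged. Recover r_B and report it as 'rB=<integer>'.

m = 7983
d = (12, 1);  v_rel = (15, 3),  |v_rel|² = 234
v_rel×d = (15)·(1) − (3)·(12) = -21
since m = R²·234 − (-21)²:  R² = (441 + 7983) / 234 = 36
R = √36 = 6  ⇒  r_B = 6 − 5 = 1

rB=1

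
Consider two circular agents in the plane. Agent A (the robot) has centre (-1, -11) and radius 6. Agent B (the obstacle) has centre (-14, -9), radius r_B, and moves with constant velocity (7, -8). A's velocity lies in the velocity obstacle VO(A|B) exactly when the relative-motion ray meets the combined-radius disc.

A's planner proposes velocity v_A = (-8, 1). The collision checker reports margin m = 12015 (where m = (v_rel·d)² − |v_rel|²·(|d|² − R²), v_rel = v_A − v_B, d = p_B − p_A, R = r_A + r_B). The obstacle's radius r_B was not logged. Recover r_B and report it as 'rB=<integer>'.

m = 12015
d = (-13, 2);  v_rel = (-15, 9),  |v_rel|² = 306
v_rel×d = (-15)·(2) − (9)·(-13) = 87
since m = R²·306 − 87²:  R² = (7569 + 12015) / 306 = 64
R = √64 = 8  ⇒  r_B = 8 − 6 = 2

rB=2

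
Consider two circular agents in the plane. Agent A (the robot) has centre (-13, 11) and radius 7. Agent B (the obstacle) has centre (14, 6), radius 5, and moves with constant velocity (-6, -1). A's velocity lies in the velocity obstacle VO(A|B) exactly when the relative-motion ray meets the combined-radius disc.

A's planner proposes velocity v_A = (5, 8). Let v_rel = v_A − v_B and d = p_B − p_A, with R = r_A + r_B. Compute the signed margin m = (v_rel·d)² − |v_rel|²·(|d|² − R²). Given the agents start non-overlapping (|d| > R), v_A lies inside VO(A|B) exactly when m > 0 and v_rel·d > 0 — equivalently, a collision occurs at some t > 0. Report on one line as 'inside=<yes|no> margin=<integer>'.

d = (27, -5),  |d|² = 754;  R = 7+5 = 12,  c = 754−12² = 610
v_rel = (11, 9),  |v_rel|² = 202;  v_rel·d = (11)·(27) + (9)·(-5) = 252
202·t² − 504·t + 610 = 0  ⇒  m = 252² − 202·610 = -59716
m = -59716 < 0,  v_rel·d = 252 > 0  ⇒  outside

inside=no margin=-59716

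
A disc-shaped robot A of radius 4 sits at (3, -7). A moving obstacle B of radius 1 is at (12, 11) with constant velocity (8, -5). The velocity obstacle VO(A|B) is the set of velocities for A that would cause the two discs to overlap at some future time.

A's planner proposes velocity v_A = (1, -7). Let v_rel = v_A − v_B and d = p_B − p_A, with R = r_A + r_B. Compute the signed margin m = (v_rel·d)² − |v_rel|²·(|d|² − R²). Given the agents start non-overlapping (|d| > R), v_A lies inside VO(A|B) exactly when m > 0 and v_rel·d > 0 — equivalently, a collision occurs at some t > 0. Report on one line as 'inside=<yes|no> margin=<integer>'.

d = (9, 18),  |d|² = 405;  R = 4+1 = 5,  c = 405−5² = 380
v_rel = (-7, -2),  |v_rel|² = 53;  v_rel·d = (-7)·(9) + (-2)·(18) = -99
53·t² + 198·t + 380 = 0  ⇒  m = (-99)² − 53·380 = -10339
m = -10339 < 0,  v_rel·d = -99 < 0  ⇒  outside

inside=no margin=-10339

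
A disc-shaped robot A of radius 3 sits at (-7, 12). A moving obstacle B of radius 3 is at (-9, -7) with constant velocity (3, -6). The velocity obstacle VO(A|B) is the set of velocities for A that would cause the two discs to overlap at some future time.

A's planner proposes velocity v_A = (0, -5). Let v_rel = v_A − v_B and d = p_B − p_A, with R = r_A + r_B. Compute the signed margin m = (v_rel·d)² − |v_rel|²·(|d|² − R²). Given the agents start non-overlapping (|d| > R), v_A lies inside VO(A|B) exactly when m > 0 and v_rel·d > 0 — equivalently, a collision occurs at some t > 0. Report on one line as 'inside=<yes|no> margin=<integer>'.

d = (-2, -19),  |d|² = 365;  R = 3+3 = 6,  c = 365−6² = 329
v_rel = (-3, 1),  |v_rel|² = 10;  v_rel·d = (-3)·(-2) + (1)·(-19) = -13
10·t² + 26·t + 329 = 0  ⇒  m = (-13)² − 10·329 = -3121
m = -3121 < 0,  v_rel·d = -13 < 0  ⇒  outside

inside=no margin=-3121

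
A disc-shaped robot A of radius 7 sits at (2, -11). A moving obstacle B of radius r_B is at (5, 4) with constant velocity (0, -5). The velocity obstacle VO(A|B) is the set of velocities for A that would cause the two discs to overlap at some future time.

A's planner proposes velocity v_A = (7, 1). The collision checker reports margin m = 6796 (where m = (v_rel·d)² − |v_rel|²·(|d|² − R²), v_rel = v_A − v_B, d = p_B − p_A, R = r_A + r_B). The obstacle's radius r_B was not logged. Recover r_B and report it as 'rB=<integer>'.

m = 6796
d = (3, 15);  v_rel = (7, 6),  |v_rel|² = 85
v_rel×d = (7)·(15) − (6)·(3) = 87
since m = R²·85 − 87²:  R² = (7569 + 6796) / 85 = 169
R = √169 = 13  ⇒  r_B = 13 − 7 = 6

rB=6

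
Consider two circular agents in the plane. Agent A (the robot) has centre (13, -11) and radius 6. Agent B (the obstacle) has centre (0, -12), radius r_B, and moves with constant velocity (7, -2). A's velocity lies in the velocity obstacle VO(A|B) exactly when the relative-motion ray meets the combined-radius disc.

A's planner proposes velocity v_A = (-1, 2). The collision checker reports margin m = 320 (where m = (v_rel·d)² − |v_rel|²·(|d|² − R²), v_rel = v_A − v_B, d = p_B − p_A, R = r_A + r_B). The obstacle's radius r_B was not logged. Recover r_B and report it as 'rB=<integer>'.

m = 320
d = (-13, -1);  v_rel = (-8, 4),  |v_rel|² = 80
v_rel×d = (-8)·(-1) − (4)·(-13) = 60
since m = R²·80 − 60²:  R² = (3600 + 320) / 80 = 49
R = √49 = 7  ⇒  r_B = 7 − 6 = 1

rB=1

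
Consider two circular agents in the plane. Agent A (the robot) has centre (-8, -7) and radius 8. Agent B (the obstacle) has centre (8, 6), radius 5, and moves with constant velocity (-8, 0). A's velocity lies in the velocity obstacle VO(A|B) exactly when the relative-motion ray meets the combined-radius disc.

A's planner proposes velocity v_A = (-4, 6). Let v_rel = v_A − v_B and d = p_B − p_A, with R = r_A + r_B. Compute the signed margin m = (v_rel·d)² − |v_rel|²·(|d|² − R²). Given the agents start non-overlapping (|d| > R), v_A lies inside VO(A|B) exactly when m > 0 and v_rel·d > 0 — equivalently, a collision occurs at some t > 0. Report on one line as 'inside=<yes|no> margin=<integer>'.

d = (16, 13),  |d|² = 425;  R = 8+5 = 13,  c = 425−13² = 256
v_rel = (4, 6),  |v_rel|² = 52;  v_rel·d = (4)·(16) + (6)·(13) = 142
52·t² − 284·t + 256 = 0  ⇒  m = 142² − 52·256 = 6852
m = 6852 > 0,  v_rel·d = 142 > 0  ⇒  inside

inside=yes margin=6852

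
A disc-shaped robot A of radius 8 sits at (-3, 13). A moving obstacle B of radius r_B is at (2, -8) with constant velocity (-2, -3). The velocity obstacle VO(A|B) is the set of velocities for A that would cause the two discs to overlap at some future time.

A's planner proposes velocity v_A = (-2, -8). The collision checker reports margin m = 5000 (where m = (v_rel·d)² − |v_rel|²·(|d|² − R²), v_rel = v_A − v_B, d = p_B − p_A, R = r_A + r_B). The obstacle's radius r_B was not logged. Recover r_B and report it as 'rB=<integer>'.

m = 5000
d = (5, -21);  v_rel = (0, -5),  |v_rel|² = 25
v_rel×d = (0)·(-21) − (-5)·(5) = 25
since m = R²·25 − 25²:  R² = (625 + 5000) / 25 = 225
R = √225 = 15  ⇒  r_B = 15 − 8 = 7

rB=7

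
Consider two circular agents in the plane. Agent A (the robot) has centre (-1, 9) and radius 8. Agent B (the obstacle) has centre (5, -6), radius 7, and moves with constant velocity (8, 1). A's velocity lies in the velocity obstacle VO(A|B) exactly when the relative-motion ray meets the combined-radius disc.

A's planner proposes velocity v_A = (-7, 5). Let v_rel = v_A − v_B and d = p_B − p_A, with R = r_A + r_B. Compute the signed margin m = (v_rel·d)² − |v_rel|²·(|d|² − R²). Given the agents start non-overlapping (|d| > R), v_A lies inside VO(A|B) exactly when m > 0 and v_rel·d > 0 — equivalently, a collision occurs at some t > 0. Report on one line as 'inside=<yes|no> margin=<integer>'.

d = (6, -15),  |d|² = 261;  R = 8+7 = 15,  c = 261−15² = 36
v_rel = (-15, 4),  |v_rel|² = 241;  v_rel·d = (-15)·(6) + (4)·(-15) = -150
241·t² + 300·t + 36 = 0  ⇒  m = (-150)² − 241·36 = 13824
m = 13824 > 0,  v_rel·d = -150 < 0  ⇒  outside

inside=no margin=13824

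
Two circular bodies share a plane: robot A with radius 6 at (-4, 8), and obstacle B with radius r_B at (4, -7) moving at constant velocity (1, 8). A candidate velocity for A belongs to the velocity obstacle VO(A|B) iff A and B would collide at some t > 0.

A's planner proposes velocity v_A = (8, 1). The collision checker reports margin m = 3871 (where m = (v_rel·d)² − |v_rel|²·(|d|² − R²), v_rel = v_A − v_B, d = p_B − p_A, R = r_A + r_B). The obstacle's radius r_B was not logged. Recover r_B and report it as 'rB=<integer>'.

m = 3871
d = (8, -15);  v_rel = (7, -7),  |v_rel|² = 98
v_rel×d = (7)·(-15) − (-7)·(8) = -49
since m = R²·98 − (-49)²:  R² = (2401 + 3871) / 98 = 64
R = √64 = 8  ⇒  r_B = 8 − 6 = 2

rB=2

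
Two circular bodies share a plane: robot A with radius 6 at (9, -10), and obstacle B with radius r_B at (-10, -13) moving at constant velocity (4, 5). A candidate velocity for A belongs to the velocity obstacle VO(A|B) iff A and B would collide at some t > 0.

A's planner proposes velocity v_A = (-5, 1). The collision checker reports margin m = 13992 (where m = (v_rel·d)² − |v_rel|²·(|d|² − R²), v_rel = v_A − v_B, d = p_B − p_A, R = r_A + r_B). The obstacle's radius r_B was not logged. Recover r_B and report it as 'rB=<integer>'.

m = 13992
d = (-19, -3);  v_rel = (-9, -4),  |v_rel|² = 97
v_rel×d = (-9)·(-3) − (-4)·(-19) = -49
since m = R²·97 − (-49)²:  R² = (2401 + 13992) / 97 = 169
R = √169 = 13  ⇒  r_B = 13 − 6 = 7

rB=7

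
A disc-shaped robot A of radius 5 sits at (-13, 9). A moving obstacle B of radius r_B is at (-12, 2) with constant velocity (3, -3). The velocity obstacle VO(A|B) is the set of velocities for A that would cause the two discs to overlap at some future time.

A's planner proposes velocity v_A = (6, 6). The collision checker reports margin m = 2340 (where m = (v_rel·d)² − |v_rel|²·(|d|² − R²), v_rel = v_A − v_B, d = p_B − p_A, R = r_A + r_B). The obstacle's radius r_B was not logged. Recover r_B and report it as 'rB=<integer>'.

m = 2340
d = (1, -7);  v_rel = (3, 9),  |v_rel|² = 90
v_rel×d = (3)·(-7) − (9)·(1) = -30
since m = R²·90 − (-30)²:  R² = (900 + 2340) / 90 = 36
R = √36 = 6  ⇒  r_B = 6 − 5 = 1

rB=1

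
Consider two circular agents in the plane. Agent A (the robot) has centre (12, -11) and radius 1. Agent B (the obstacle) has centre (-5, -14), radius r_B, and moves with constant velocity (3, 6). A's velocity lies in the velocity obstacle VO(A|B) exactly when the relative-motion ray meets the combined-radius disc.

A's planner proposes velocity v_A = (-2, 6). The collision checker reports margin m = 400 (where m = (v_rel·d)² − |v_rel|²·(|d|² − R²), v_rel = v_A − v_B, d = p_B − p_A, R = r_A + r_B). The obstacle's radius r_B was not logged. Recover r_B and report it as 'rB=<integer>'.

m = 400
d = (-17, -3);  v_rel = (-5, 0),  |v_rel|² = 25
v_rel×d = (-5)·(-3) − (0)·(-17) = 15
since m = R²·25 − 15²:  R² = (225 + 400) / 25 = 25
R = √25 = 5  ⇒  r_B = 5 − 1 = 4

rB=4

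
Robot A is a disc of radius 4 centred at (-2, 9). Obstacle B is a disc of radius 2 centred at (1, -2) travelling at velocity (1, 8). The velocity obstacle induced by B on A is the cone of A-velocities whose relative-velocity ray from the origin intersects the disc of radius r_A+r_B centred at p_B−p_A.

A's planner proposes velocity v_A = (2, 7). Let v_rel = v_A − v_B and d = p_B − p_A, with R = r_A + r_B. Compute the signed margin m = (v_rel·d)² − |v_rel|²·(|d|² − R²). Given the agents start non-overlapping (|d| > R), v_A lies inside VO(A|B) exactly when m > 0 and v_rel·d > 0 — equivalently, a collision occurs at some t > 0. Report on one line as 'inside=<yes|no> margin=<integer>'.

d = (3, -11),  |d|² = 130;  R = 4+2 = 6,  c = 130−6² = 94
v_rel = (1, -1),  |v_rel|² = 2;  v_rel·d = (1)·(3) + (-1)·(-11) = 14
2·t² − 28·t + 94 = 0  ⇒  m = 14² − 2·94 = 8
m = 8 > 0,  v_rel·d = 14 > 0  ⇒  inside

inside=yes margin=8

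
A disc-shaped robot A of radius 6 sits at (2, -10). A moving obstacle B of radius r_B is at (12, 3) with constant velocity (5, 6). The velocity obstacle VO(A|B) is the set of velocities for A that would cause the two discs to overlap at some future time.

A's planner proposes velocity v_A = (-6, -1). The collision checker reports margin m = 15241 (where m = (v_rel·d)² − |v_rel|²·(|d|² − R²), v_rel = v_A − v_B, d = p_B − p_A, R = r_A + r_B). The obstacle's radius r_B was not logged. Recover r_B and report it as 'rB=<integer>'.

m = 15241
d = (10, 13);  v_rel = (-11, -7),  |v_rel|² = 170
v_rel×d = (-11)·(13) − (-7)·(10) = -73
since m = R²·170 − (-73)²:  R² = (5329 + 15241) / 170 = 121
R = √121 = 11  ⇒  r_B = 11 − 6 = 5

rB=5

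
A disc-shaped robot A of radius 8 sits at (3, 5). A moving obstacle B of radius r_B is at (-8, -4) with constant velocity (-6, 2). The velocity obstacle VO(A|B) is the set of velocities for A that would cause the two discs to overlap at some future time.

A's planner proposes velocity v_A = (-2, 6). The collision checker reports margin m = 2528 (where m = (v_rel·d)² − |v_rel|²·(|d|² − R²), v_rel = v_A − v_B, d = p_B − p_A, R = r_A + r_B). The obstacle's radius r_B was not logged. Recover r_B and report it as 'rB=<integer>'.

m = 2528
d = (-11, -9);  v_rel = (4, 4),  |v_rel|² = 32
v_rel×d = (4)·(-9) − (4)·(-11) = 8
since m = R²·32 − 8²:  R² = (64 + 2528) / 32 = 81
R = √81 = 9  ⇒  r_B = 9 − 8 = 1

rB=1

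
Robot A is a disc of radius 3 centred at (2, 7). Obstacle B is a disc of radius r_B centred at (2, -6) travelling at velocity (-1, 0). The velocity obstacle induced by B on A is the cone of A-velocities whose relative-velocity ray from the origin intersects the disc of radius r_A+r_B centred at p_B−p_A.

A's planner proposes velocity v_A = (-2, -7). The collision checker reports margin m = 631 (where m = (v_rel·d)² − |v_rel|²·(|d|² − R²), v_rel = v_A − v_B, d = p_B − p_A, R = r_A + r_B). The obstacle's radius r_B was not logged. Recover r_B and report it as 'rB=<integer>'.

m = 631
d = (0, -13);  v_rel = (-1, -7),  |v_rel|² = 50
v_rel×d = (-1)·(-13) − (-7)·(0) = 13
since m = R²·50 − 13²:  R² = (169 + 631) / 50 = 16
R = √16 = 4  ⇒  r_B = 4 − 3 = 1

rB=1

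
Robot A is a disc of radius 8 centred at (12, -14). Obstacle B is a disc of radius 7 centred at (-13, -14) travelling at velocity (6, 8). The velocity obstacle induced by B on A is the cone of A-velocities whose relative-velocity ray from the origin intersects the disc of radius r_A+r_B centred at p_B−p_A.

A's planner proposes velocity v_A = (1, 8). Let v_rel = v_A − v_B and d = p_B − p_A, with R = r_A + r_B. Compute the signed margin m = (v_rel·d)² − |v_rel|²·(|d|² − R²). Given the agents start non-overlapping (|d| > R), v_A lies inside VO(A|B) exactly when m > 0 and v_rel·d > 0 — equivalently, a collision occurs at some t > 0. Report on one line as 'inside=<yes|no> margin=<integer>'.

d = (-25, 0),  |d|² = 625;  R = 8+7 = 15,  c = 625−15² = 400
v_rel = (-5, 0),  |v_rel|² = 25;  v_rel·d = (-5)·(-25) + (0)·(0) = 125
25·t² − 250·t + 400 = 0  ⇒  m = 125² − 25·400 = 5625
m = 5625 > 0,  v_rel·d = 125 > 0  ⇒  inside

inside=yes margin=5625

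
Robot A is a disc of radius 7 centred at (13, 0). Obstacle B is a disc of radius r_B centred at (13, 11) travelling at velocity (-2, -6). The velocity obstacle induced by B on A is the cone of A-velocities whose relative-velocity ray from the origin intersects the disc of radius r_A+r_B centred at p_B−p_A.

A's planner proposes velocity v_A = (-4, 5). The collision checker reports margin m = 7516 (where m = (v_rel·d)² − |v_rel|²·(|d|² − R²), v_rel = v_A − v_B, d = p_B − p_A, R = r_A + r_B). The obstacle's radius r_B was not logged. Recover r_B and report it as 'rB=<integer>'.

m = 7516
d = (0, 11);  v_rel = (-2, 11),  |v_rel|² = 125
v_rel×d = (-2)·(11) − (11)·(0) = -22
since m = R²·125 − (-22)²:  R² = (484 + 7516) / 125 = 64
R = √64 = 8  ⇒  r_B = 8 − 7 = 1

rB=1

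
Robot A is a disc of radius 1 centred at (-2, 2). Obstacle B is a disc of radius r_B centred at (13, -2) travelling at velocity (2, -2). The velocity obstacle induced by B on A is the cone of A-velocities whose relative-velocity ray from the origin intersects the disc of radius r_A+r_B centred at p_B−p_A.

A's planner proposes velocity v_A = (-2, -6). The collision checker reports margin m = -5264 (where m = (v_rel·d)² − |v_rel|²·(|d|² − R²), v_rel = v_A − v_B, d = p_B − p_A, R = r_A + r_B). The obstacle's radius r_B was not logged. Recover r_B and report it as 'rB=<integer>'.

m = -5264
d = (15, -4);  v_rel = (-4, -4),  |v_rel|² = 32
v_rel×d = (-4)·(-4) − (-4)·(15) = 76
since m = R²·32 − 76²:  R² = (5776 + -5264) / 32 = 16
R = √16 = 4  ⇒  r_B = 4 − 1 = 3

rB=3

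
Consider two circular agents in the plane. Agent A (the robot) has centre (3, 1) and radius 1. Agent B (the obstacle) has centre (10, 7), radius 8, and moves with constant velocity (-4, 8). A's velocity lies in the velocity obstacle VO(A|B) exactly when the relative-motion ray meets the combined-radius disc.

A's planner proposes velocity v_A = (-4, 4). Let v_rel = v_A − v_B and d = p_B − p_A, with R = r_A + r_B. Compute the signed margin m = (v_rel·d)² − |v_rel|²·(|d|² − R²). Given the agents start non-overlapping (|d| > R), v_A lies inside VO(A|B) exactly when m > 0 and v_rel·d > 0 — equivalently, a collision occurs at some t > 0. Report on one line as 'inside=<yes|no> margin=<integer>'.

d = (7, 6),  |d|² = 85;  R = 1+8 = 9,  c = 85−9² = 4
v_rel = (0, -4),  |v_rel|² = 16;  v_rel·d = (0)·(7) + (-4)·(6) = -24
16·t² + 48·t + 4 = 0  ⇒  m = (-24)² − 16·4 = 512
m = 512 > 0,  v_rel·d = -24 < 0  ⇒  outside

inside=no margin=512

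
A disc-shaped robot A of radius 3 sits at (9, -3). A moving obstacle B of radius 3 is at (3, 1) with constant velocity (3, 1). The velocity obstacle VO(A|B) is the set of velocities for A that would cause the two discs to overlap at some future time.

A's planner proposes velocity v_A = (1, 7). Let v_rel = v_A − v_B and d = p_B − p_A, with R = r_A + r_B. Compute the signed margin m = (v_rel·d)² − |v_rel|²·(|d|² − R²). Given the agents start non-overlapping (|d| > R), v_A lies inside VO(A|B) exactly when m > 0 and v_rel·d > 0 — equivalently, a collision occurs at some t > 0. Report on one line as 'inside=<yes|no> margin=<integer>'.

d = (-6, 4),  |d|² = 52;  R = 3+3 = 6,  c = 52−6² = 16
v_rel = (-2, 6),  |v_rel|² = 40;  v_rel·d = (-2)·(-6) + (6)·(4) = 36
40·t² − 72·t + 16 = 0  ⇒  m = 36² − 40·16 = 656
m = 656 > 0,  v_rel·d = 36 > 0  ⇒  inside

inside=yes margin=656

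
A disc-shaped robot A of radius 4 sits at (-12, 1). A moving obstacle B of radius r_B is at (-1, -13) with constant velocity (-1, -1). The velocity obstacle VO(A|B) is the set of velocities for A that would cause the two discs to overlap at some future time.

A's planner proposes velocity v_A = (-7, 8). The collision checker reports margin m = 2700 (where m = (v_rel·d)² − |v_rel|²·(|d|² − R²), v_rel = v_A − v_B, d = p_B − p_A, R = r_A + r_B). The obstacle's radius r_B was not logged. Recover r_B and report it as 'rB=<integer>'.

m = 2700
d = (11, -14);  v_rel = (-6, 9),  |v_rel|² = 117
v_rel×d = (-6)·(-14) − (9)·(11) = -15
since m = R²·117 − (-15)²:  R² = (225 + 2700) / 117 = 25
R = √25 = 5  ⇒  r_B = 5 − 4 = 1

rB=1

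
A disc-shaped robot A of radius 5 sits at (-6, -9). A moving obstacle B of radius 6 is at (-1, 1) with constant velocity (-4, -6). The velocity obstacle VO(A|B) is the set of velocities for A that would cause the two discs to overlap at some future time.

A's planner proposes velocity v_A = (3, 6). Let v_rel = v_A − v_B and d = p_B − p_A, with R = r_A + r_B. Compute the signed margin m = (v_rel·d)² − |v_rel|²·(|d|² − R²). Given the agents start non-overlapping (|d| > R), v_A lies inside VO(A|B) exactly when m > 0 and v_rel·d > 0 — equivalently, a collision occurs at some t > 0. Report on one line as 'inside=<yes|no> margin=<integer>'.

d = (5, 10),  |d|² = 125;  R = 5+6 = 11,  c = 125−11² = 4
v_rel = (7, 12),  |v_rel|² = 193;  v_rel·d = (7)·(5) + (12)·(10) = 155
193·t² − 310·t + 4 = 0  ⇒  m = 155² − 193·4 = 23253
m = 23253 > 0,  v_rel·d = 155 > 0  ⇒  inside

inside=yes margin=23253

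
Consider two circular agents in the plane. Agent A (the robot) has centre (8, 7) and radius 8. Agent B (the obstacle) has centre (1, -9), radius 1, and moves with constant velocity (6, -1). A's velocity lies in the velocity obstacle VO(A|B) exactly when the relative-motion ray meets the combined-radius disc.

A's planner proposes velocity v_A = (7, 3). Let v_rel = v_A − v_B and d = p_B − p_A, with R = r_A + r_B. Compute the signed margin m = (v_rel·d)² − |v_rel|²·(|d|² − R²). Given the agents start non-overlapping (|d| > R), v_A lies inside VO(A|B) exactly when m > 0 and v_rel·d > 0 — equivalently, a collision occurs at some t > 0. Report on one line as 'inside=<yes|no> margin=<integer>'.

d = (-7, -16),  |d|² = 305;  R = 8+1 = 9,  c = 305−9² = 224
v_rel = (1, 4),  |v_rel|² = 17;  v_rel·d = (1)·(-7) + (4)·(-16) = -71
17·t² + 142·t + 224 = 0  ⇒  m = (-71)² − 17·224 = 1233
m = 1233 > 0,  v_rel·d = -71 < 0  ⇒  outside

inside=no margin=1233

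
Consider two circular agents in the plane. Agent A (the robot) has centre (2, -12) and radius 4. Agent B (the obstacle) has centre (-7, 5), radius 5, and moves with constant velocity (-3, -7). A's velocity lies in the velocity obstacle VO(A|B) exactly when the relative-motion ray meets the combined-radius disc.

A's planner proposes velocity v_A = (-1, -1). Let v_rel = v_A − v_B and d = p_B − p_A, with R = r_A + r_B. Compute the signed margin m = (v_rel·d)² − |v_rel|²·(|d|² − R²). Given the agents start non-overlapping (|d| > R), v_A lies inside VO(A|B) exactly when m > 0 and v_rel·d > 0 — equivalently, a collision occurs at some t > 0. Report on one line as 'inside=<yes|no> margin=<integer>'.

d = (-9, 17),  |d|² = 370;  R = 4+5 = 9,  c = 370−9² = 289
v_rel = (2, 6),  |v_rel|² = 40;  v_rel·d = (2)·(-9) + (6)·(17) = 84
40·t² − 168·t + 289 = 0  ⇒  m = 84² − 40·289 = -4504
m = -4504 < 0,  v_rel·d = 84 > 0  ⇒  outside

inside=no margin=-4504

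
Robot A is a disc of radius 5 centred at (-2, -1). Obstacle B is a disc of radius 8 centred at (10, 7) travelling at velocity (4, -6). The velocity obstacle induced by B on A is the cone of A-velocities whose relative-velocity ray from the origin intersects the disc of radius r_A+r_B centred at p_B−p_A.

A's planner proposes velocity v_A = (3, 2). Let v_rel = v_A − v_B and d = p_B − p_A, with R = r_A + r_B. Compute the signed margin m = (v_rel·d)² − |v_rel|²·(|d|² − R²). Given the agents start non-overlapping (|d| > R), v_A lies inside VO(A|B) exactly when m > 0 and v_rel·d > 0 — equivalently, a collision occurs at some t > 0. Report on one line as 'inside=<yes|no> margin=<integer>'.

d = (12, 8),  |d|² = 208;  R = 5+8 = 13,  c = 208−13² = 39
v_rel = (-1, 8),  |v_rel|² = 65;  v_rel·d = (-1)·(12) + (8)·(8) = 52
65·t² − 104·t + 39 = 0  ⇒  m = 52² − 65·39 = 169
m = 169 > 0,  v_rel·d = 52 > 0  ⇒  inside

inside=yes margin=169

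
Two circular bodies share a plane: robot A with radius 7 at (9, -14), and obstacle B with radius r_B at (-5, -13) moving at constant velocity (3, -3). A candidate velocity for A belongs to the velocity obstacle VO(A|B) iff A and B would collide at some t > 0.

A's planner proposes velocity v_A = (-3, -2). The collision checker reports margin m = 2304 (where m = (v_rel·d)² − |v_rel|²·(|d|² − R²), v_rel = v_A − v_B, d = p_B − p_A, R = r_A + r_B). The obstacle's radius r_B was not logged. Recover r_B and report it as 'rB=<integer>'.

m = 2304
d = (-14, 1);  v_rel = (-6, 1),  |v_rel|² = 37
v_rel×d = (-6)·(1) − (1)·(-14) = 8
since m = R²·37 − 8²:  R² = (64 + 2304) / 37 = 64
R = √64 = 8  ⇒  r_B = 8 − 7 = 1

rB=1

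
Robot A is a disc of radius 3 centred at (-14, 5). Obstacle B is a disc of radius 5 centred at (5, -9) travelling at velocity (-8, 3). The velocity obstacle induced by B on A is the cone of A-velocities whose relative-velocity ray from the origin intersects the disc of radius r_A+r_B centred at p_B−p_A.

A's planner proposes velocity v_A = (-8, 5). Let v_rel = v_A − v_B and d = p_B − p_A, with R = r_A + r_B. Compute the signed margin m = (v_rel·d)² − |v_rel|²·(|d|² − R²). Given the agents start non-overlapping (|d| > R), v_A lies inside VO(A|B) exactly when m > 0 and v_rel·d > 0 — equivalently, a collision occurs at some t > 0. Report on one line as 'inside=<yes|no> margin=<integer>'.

d = (19, -14),  |d|² = 557;  R = 3+5 = 8,  c = 557−8² = 493
v_rel = (0, 2),  |v_rel|² = 4;  v_rel·d = (0)·(19) + (2)·(-14) = -28
4·t² + 56·t + 493 = 0  ⇒  m = (-28)² − 4·493 = -1188
m = -1188 < 0,  v_rel·d = -28 < 0  ⇒  outside

inside=no margin=-1188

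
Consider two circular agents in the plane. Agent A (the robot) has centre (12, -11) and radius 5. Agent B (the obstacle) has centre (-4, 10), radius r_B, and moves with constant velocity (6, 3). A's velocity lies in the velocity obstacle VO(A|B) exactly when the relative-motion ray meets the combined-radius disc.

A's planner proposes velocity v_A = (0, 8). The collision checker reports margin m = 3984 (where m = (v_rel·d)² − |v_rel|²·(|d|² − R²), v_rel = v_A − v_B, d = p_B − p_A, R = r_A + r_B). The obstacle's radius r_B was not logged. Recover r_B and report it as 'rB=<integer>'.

m = 3984
d = (-16, 21);  v_rel = (-6, 5),  |v_rel|² = 61
v_rel×d = (-6)·(21) − (5)·(-16) = -46
since m = R²·61 − (-46)²:  R² = (2116 + 3984) / 61 = 100
R = √100 = 10  ⇒  r_B = 10 − 5 = 5

rB=5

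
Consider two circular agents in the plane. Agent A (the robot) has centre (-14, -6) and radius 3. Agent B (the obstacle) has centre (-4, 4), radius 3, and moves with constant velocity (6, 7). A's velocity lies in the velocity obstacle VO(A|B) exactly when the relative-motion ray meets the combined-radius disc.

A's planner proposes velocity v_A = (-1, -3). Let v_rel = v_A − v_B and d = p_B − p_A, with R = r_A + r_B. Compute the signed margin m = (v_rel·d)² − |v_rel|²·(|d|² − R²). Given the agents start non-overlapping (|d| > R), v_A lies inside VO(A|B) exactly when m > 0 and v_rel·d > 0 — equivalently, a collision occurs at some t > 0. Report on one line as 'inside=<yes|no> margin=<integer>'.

d = (10, 10),  |d|² = 200;  R = 3+3 = 6,  c = 200−6² = 164
v_rel = (-7, -10),  |v_rel|² = 149;  v_rel·d = (-7)·(10) + (-10)·(10) = -170
149·t² + 340·t + 164 = 0  ⇒  m = (-170)² − 149·164 = 4464
m = 4464 > 0,  v_rel·d = -170 < 0  ⇒  outside

inside=no margin=4464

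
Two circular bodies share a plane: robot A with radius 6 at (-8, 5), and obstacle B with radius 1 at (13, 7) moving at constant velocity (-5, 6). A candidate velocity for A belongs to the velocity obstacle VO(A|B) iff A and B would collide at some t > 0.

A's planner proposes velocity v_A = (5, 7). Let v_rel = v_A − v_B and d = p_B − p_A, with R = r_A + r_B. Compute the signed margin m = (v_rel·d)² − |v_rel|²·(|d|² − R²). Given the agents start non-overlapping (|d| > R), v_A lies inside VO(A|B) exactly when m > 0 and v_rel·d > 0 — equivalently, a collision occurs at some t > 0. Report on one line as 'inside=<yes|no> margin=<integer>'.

d = (21, 2),  |d|² = 445;  R = 6+1 = 7,  c = 445−7² = 396
v_rel = (10, 1),  |v_rel|² = 101;  v_rel·d = (10)·(21) + (1)·(2) = 212
101·t² − 424·t + 396 = 0  ⇒  m = 212² − 101·396 = 4948
m = 4948 > 0,  v_rel·d = 212 > 0  ⇒  inside

inside=yes margin=4948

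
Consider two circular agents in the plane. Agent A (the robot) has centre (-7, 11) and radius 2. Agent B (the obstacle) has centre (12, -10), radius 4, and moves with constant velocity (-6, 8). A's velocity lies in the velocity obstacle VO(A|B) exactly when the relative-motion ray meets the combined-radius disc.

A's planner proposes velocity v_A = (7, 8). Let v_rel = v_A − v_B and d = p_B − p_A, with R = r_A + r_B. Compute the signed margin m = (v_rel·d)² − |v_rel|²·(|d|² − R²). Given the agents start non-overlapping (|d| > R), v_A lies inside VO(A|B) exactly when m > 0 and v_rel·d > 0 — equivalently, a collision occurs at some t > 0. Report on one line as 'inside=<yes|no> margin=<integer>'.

d = (19, -21),  |d|² = 802;  R = 2+4 = 6,  c = 802−6² = 766
v_rel = (13, 0),  |v_rel|² = 169;  v_rel·d = (13)·(19) + (0)·(-21) = 247
169·t² − 494·t + 766 = 0  ⇒  m = 247² − 169·766 = -68445
m = -68445 < 0,  v_rel·d = 247 > 0  ⇒  outside

inside=no margin=-68445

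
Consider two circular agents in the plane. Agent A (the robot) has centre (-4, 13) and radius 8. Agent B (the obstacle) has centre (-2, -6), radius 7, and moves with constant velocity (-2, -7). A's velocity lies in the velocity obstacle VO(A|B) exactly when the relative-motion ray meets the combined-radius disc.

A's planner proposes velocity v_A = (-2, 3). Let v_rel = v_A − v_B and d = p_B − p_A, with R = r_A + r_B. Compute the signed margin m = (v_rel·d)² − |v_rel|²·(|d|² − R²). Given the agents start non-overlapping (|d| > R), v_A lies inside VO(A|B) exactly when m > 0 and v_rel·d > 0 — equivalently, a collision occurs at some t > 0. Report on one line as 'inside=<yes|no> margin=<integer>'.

d = (2, -19),  |d|² = 365;  R = 8+7 = 15,  c = 365−15² = 140
v_rel = (0, 10),  |v_rel|² = 100;  v_rel·d = (0)·(2) + (10)·(-19) = -190
100·t² + 380·t + 140 = 0  ⇒  m = (-190)² − 100·140 = 22100
m = 22100 > 0,  v_rel·d = -190 < 0  ⇒  outside

inside=no margin=22100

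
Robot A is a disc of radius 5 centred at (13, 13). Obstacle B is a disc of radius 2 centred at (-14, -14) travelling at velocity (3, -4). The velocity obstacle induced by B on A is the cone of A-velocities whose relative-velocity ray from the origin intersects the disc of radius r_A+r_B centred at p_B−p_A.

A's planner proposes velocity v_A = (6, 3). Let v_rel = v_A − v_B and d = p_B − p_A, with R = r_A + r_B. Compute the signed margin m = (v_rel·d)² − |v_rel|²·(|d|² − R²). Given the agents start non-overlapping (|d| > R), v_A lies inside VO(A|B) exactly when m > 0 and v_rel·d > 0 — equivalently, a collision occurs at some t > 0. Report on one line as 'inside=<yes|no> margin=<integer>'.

d = (-27, -27),  |d|² = 1458;  R = 5+2 = 7,  c = 1458−7² = 1409
v_rel = (3, 7),  |v_rel|² = 58;  v_rel·d = (3)·(-27) + (7)·(-27) = -270
58·t² + 540·t + 1409 = 0  ⇒  m = (-270)² − 58·1409 = -8822
m = -8822 < 0,  v_rel·d = -270 < 0  ⇒  outside

inside=no margin=-8822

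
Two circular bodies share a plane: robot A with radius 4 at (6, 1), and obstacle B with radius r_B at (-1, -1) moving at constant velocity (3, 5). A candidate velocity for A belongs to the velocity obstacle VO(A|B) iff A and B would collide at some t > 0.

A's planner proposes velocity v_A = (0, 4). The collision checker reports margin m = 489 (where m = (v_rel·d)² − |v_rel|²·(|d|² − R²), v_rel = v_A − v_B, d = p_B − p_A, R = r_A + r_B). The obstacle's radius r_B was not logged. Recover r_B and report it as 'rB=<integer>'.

m = 489
d = (-7, -2);  v_rel = (-3, -1),  |v_rel|² = 10
v_rel×d = (-3)·(-2) − (-1)·(-7) = -1
since m = R²·10 − (-1)²:  R² = (1 + 489) / 10 = 49
R = √49 = 7  ⇒  r_B = 7 − 4 = 3

rB=3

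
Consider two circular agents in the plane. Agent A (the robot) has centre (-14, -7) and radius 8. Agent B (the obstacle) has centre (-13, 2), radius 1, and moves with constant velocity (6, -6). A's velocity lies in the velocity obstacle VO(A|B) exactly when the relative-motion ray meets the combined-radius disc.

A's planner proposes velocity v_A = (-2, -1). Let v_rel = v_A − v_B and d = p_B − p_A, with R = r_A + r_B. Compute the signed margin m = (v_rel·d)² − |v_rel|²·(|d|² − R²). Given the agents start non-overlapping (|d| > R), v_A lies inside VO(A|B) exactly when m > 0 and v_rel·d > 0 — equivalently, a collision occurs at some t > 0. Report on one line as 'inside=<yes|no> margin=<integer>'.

d = (1, 9),  |d|² = 82;  R = 8+1 = 9,  c = 82−9² = 1
v_rel = (-8, 5),  |v_rel|² = 89;  v_rel·d = (-8)·(1) + (5)·(9) = 37
89·t² − 74·t + 1 = 0  ⇒  m = 37² − 89·1 = 1280
m = 1280 > 0,  v_rel·d = 37 > 0  ⇒  inside

inside=yes margin=1280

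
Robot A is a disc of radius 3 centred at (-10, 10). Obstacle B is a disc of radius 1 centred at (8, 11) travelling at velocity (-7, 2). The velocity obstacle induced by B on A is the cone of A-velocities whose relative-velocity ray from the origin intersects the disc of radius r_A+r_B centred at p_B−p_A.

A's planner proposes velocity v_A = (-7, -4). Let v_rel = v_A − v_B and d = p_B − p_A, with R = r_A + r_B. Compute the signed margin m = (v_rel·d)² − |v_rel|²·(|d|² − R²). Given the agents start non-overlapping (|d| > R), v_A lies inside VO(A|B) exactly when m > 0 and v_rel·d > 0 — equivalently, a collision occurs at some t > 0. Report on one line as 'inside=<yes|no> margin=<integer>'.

d = (18, 1),  |d|² = 325;  R = 3+1 = 4,  c = 325−4² = 309
v_rel = (0, -6),  |v_rel|² = 36;  v_rel·d = (0)·(18) + (-6)·(1) = -6
36·t² + 12·t + 309 = 0  ⇒  m = (-6)² − 36·309 = -11088
m = -11088 < 0,  v_rel·d = -6 < 0  ⇒  outside

inside=no margin=-11088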